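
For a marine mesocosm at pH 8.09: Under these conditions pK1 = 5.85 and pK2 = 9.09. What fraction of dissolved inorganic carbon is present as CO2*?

α₀ = 1 / (1 + K1/[H⁺] + K1K2/[H⁺]²) = 1 / (1 + 10^+2.24 + 10^+1.24)
   = 1 / (1 + 173.78 + 17.378) = 1/192.16 = 0.005204

α₀ = 0.00520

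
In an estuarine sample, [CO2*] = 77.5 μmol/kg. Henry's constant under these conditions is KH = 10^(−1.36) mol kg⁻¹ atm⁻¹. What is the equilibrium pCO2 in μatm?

pCO2 = 1780 μatm

KH = 10^(−1.36) = 4.365×10^-2 mol kg⁻¹ atm⁻¹
pCO2 = [CO2*]/KH = 77.5×10^-6 / 4.365×10^-2 = 1.78×10^-3 atm = 1780 μatm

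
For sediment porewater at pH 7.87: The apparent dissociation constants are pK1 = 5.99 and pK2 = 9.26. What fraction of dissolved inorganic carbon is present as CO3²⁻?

α₂ = 0.0387

α₂ = 1 / (1 + [H⁺]/K2 + [H⁺]²/(K1K2)) = 1 / (1 + 10^+1.39 + 10^-0.49)
   = 1 / (1 + 24.547 + 0.32359) = 1/25.871 = 0.03865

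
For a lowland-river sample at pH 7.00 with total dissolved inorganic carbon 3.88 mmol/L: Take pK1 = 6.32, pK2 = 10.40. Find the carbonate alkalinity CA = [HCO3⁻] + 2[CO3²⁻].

CA = [HCO3⁻] + 2[CO3²⁻] = (α₁ + 2α₂)·DIC
At pH 7.00: [H⁺]/K1 = 10^-0.68 = 0.20893, K2/[H⁺] = 10^-3.40 = 0.00039811
α₁ = 1/(1 + 0.20893 + 0.00039811) = 1/1.2093 = 0.8269; α₂ = α₁·K2/[H⁺] = 0.0003292
α₁ + 2α₂ = 0.8276
CA = 0.8276 × 3.88 = 3.21 mmol/L

CA = 3.21 mmol/L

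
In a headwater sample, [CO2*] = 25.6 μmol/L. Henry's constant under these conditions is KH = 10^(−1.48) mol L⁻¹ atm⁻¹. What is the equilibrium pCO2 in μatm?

pCO2 = 773 μatm

KH = 10^(−1.48) = 3.311×10^-2 mol L⁻¹ atm⁻¹
pCO2 = [CO2*]/KH = 25.6×10^-6 / 3.311×10^-2 = 7.73×10^-4 atm = 773 μatm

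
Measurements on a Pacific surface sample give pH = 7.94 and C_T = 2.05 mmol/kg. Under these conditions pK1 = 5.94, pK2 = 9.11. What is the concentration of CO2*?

[CO2*] = 19.0 μmol/kg

α₀ = 1 / (1 + K1/[H⁺] + K1K2/[H⁺]²) = 1 / (1 + 10^+2.00 + 10^+0.83)
   = 1 / (1 + 100.00 + 6.7608) = 1/107.76 = 0.009280
[CO2*] = α₀ × DIC = 0.009280 × 2.05 = 0.0190 mmol/kg = 19.0 μmol/kg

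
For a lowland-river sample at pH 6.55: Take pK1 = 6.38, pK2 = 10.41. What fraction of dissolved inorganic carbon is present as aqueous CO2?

α₀ = 1 / (1 + K1/[H⁺] + K1K2/[H⁺]²) = 1 / (1 + 10^+0.17 + 10^-3.69)
   = 1 / (1 + 1.4791 + 0.00020417) = 1/2.4793 = 0.4033

α₀ = 0.403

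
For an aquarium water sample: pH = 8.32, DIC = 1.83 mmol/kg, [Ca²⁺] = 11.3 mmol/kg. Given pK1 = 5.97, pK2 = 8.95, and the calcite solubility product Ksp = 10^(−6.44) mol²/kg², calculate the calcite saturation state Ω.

α₂ = 1 / (1 + [H⁺]/K2 + [H⁺]²/(K1K2)) = 1 / (1 + 10^+0.63 + 10^-1.72)
   = 1 / (1 + 4.2658 + 0.019055) = 1/5.2848 = 0.1892
[CO3²⁻] = α₂ × DIC = 0.1892 × 1.83 = 0.3463 mmol/kg
Ksp = 10^(−6.44) = 3.631×10^-7
Ω = [Ca²⁺][CO3²⁻]/Ksp = (11.3×10^-3)(3.463×10^-4) / 3.631×10^-7 = 10.8

Ω = 10.8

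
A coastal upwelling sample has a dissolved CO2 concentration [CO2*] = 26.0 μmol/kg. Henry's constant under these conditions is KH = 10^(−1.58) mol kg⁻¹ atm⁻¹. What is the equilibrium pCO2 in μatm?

pCO2 = 988 μatm

KH = 10^(−1.58) = 2.630×10^-2 mol kg⁻¹ atm⁻¹
pCO2 = [CO2*]/KH = 26.0×10^-6 / 2.630×10^-2 = 9.88×10^-4 atm = 988 μatm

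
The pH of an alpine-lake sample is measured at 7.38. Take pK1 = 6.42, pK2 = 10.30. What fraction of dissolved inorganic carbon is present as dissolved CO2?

α₀ = 0.0987

α₀ = 1 / (1 + K1/[H⁺] + K1K2/[H⁺]²) = 1 / (1 + 10^+0.96 + 10^-1.96)
   = 1 / (1 + 9.1201 + 0.010965) = 1/10.131 = 0.09871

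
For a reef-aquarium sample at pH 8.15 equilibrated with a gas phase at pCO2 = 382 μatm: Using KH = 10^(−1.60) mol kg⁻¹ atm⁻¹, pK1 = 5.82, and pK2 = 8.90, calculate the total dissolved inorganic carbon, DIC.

DIC = 2.43 mmol/kg

[CO2*] = KH · pCO2 = 10^(−1.60) × 382×10^-6 = 9.595×10^-6 mol/kg
α₀ = 1/(1 + K1/[H⁺] + K1K2/[H⁺]²) = 1/(1 + 10^+2.33 + 10^+1.58) = 0.003955
DIC = [CO2*]/α₀ = 9.595×10^-6 / 0.003955 = 2.43 mmol/kg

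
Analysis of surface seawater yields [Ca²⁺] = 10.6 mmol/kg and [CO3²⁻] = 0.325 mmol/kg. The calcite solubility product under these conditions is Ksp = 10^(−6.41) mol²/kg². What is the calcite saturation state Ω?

Ω = 8.86

Ksp = 10^(−6.41) = 3.890×10^-7
Ω = [Ca²⁺][CO3²⁻]/Ksp = (10.6×10^-3)(0.325×10^-3) / 3.890×10^-7 = 8.86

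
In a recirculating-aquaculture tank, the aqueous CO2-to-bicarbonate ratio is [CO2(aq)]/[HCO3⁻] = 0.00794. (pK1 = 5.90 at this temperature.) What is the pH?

pH = 8.00

From K1 = [H⁺][HCO3⁻]/[CO2(aq)]:  pH = pK1 − log₁₀([CO2(aq)]/[HCO3⁻])
log₁₀(0.00794) = -2.100
pH = 5.90 − (-2.100) = 8.00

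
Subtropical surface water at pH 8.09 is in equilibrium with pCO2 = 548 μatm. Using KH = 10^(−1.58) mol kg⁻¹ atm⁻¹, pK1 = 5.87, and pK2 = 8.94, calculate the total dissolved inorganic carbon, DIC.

[CO2*] = KH · pCO2 = 10^(−1.58) × 548×10^-6 = 1.441×10^-5 mol/kg
α₀ = 1/(1 + K1/[H⁺] + K1K2/[H⁺]²) = 1/(1 + 10^+2.22 + 10^+1.37) = 0.005252
DIC = [CO2*]/α₀ = 1.441×10^-5 / 0.005252 = 2.74 mmol/kg

DIC = 2.74 mmol/kg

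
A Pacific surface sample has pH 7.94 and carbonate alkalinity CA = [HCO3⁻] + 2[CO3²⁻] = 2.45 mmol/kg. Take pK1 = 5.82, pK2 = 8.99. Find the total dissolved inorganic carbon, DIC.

CA = [HCO3⁻] + 2[CO3²⁻] = (α₁ + 2α₂)·DIC
At pH 7.94: [H⁺]/K1 = 10^-2.12 = 0.0075858, K2/[H⁺] = 10^-1.05 = 0.089125
α₁ = 1/(1 + 0.0075858 + 0.089125) = 1/1.0967 = 0.9118; α₂ = α₁·K2/[H⁺] = 0.08127
α₁ + 2α₂ = 1.0743
DIC = CA / (α₁ + 2α₂) = 2.45 / 1.0743 = 2.28 mmol/kg

DIC = 2.28 mmol/kg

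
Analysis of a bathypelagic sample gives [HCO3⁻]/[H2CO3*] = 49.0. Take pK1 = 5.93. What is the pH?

From K1 = [H⁺][HCO3⁻]/[H2CO3*]:  pH = pK1 + log₁₀([HCO3⁻]/[H2CO3*])
log₁₀(49.0) = +1.690
pH = 5.93 + (+1.690) = 7.62

pH = 7.62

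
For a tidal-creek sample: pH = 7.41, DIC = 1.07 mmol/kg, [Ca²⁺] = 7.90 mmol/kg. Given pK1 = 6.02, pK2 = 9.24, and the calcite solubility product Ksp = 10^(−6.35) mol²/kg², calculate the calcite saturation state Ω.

α₂ = 1 / (1 + [H⁺]/K2 + [H⁺]²/(K1K2)) = 1 / (1 + 10^+1.83 + 10^+0.44)
   = 1 / (1 + 67.608 + 2.7542) = 1/71.363 = 0.01401
[CO3²⁻] = α₂ × DIC = 0.01401 × 1.07 = 0.01499 mmol/kg = 14.99 μmol/kg
Ksp = 10^(−6.35) = 4.467×10^-7
Ω = [Ca²⁺][CO3²⁻]/Ksp = (7.90×10^-3)(1.499×10^-5) / 4.467×10^-7 = 0.265

Ω = 0.265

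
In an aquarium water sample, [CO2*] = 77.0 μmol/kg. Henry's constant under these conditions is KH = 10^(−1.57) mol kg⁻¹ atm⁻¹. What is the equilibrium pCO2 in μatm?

KH = 10^(−1.57) = 2.692×10^-2 mol kg⁻¹ atm⁻¹
pCO2 = [CO2*]/KH = 77.0×10^-6 / 2.692×10^-2 = 2.86×10^-3 atm = 2860 μatm

pCO2 = 2860 μatm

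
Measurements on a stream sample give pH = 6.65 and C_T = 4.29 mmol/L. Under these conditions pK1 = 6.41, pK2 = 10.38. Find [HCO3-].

α₁ = 1 / (1 + [H⁺]/K1 + K2/[H⁺]) = 1 / (1 + 10^-0.24 + 10^-3.73)
   = 1 / (1 + 0.57544 + 0.00018621) = 1/1.5756 = 0.6347
[HCO3⁻] = α₁ × DIC = 0.6347 × 4.29 = 2.72 mmol/L

[HCO3⁻] = 2.72 mmol/L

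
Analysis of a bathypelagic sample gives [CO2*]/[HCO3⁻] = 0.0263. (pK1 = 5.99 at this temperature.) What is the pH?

pH = 7.57

From K1 = [H⁺][HCO3⁻]/[CO2*]:  pH = pK1 − log₁₀([CO2*]/[HCO3⁻])
log₁₀(0.0263) = -1.580
pH = 5.99 − (-1.580) = 7.57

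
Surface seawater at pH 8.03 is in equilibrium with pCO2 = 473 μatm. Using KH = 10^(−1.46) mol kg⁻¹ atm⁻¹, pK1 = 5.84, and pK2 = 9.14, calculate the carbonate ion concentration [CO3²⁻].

[CO3²⁻] = 0.197 mmol/kg

[CO2*] = KH · pCO2 = 10^(−1.46) × 473×10^-6 = 1.640×10^-5 mol/kg
α₀ = 1/(1 + K1/[H⁺] + K1K2/[H⁺]²) = 1/(1 + 10^+2.19 + 10^+1.08) = 0.005956
DIC = [CO2*]/α₀ = 1.640×10^-5 / 0.005956 = 2.754 mmol/kg
[CO3²⁻] = α₂·DIC; α₂ = 0.07160, so [CO3²⁻] = 0.07160 × 2.754 = 0.197 mmol/kg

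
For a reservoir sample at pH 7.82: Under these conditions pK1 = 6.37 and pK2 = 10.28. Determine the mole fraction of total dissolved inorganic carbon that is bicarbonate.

α₁ = 0.963

α₁ = 1 / (1 + [H⁺]/K1 + K2/[H⁺]) = 1 / (1 + 10^-1.45 + 10^-2.46)
   = 1 / (1 + 0.035481 + 0.0034674) = 1/1.0389 = 0.9625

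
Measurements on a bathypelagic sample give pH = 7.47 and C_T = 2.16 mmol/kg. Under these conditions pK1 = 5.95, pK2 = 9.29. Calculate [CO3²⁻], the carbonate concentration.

α₂ = 1 / (1 + [H⁺]/K2 + [H⁺]²/(K1K2)) = 1 / (1 + 10^+1.82 + 10^+0.30)
   = 1 / (1 + 66.069 + 1.9953) = 1/69.065 = 0.01448
[CO3²⁻] = α₂ × DIC = 0.01448 × 2.16 = 0.0313 mmol/kg

[CO3²⁻] = 0.0313 mmol/kg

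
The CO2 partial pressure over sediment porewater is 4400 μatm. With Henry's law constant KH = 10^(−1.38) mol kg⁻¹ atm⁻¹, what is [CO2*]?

[CO2*] = 183 μmol/kg

KH = 10^(−1.38) = 4.169×10^-2 mol kg⁻¹ atm⁻¹
[CO2*] = KH · pCO2 = 4.169×10^-2 × 4400×10^-6 atm = 1.83×10^-4 mol/kg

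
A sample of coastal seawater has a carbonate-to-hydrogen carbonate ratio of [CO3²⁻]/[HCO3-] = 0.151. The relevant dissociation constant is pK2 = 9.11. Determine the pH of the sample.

pH = 8.29

From K2 = [H⁺][CO3²⁻]/[HCO3-]:  pH = pK2 + log₁₀([CO3²⁻]/[HCO3-])
log₁₀(0.151) = -0.821
pH = 9.11 + (-0.821) = 8.29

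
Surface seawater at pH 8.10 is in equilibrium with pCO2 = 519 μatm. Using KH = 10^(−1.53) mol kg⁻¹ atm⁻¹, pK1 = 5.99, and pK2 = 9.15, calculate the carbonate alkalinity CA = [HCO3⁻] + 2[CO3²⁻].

CA = 2.32 mmol/kg

[CO2*] = KH · pCO2 = 10^(−1.53) × 519×10^-6 = 1.532×10^-5 mol/kg
α₀ = 1/(1 + K1/[H⁺] + K1K2/[H⁺]²) = 1/(1 + 10^+2.11 + 10^+1.06) = 0.007077
DIC = [CO2*]/α₀ = 1.532×10^-5 / 0.007077 = 2.164 mmol/kg
CA = (α₁ + 2α₂)·DIC = (0.9117 + 2×0.08125) × 2.164 = 2.32 mmol/kg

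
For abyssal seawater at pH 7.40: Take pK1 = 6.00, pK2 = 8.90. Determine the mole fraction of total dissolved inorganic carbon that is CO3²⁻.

α₂ = 1 / (1 + [H⁺]/K2 + [H⁺]²/(K1K2)) = 1 / (1 + 10^+1.50 + 10^+0.10)
   = 1 / (1 + 31.623 + 1.2589) = 1/33.882 = 0.02951

α₂ = 0.0295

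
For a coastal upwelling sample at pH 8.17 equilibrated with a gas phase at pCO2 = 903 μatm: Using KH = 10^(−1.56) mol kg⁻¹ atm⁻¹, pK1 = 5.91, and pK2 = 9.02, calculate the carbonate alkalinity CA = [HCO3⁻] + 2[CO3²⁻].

CA = 5.80 mmol/kg

[CO2*] = KH · pCO2 = 10^(−1.56) × 903×10^-6 = 2.487×10^-5 mol/kg
α₀ = 1/(1 + K1/[H⁺] + K1K2/[H⁺]²) = 1/(1 + 10^+2.26 + 10^+1.41) = 0.004792
DIC = [CO2*]/α₀ = 2.487×10^-5 / 0.004792 = 5.190 mmol/kg
CA = (α₁ + 2α₂)·DIC = (0.8720 + 2×0.1232) × 5.190 = 5.80 mmol/kg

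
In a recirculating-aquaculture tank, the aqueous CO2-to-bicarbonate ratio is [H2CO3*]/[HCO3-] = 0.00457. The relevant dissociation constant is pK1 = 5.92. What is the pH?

From K1 = [H⁺][HCO3-]/[H2CO3*]:  pH = pK1 − log₁₀([H2CO3*]/[HCO3-])
log₁₀(0.00457) = -2.340
pH = 5.92 − (-2.340) = 8.26

pH = 8.26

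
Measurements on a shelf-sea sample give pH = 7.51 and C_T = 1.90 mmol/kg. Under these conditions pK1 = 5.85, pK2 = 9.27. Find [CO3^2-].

α₂ = 1 / (1 + [H⁺]/K2 + [H⁺]²/(K1K2)) = 1 / (1 + 10^+1.76 + 10^+0.10)
   = 1 / (1 + 57.544 + 1.2589) = 1/59.803 = 0.01672
[CO3²⁻] = α₂ × DIC = 0.01672 × 1.90 = 0.0318 mmol/kg

[CO3²⁻] = 0.0318 mmol/kg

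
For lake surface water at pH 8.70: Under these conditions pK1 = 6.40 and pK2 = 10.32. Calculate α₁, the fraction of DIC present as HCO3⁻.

α₁ = 1 / (1 + [H⁺]/K1 + K2/[H⁺]) = 1 / (1 + 10^-2.30 + 10^-1.62)
   = 1 / (1 + 0.0050119 + 0.023988) = 1/1.0290 = 0.9718

α₁ = 0.972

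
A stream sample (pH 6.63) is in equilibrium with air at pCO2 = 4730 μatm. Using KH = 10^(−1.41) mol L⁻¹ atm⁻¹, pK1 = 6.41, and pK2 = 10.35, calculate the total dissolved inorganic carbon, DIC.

[CO2*] = KH · pCO2 = 10^(−1.41) × 4730×10^-6 = 1.840×10^-4 mol/L
α₀ = 1/(1 + K1/[H⁺] + K1K2/[H⁺]²) = 1/(1 + 10^+0.22 + 10^-3.50) = 0.3760
DIC = [CO2*]/α₀ = 1.840×10^-4 / 0.3760 = 0.489 mmol/L

DIC = 0.489 mmol/L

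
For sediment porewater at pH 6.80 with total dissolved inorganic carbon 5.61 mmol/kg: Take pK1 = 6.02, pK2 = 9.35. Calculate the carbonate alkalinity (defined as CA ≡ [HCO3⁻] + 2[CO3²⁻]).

CA = [HCO3⁻] + 2[CO3²⁻] = (α₁ + 2α₂)·DIC
At pH 6.80: [H⁺]/K1 = 10^-0.78 = 0.16596, K2/[H⁺] = 10^-2.55 = 0.0028184
α₁ = 1/(1 + 0.16596 + 0.0028184) = 1/1.1688 = 0.8556; α₂ = α₁·K2/[H⁺] = 0.002411
α₁ + 2α₂ = 0.8604
CA = 0.8604 × 5.61 = 4.83 mmol/kg

CA = 4.83 mmol/kg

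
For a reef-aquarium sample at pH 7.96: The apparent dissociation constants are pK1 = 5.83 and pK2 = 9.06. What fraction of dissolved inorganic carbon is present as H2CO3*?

α₀ = 0.00682

α₀ = 1 / (1 + K1/[H⁺] + K1K2/[H⁺]²) = 1 / (1 + 10^+2.13 + 10^+1.03)
   = 1 / (1 + 134.90 + 10.715) = 1/146.61 = 0.006821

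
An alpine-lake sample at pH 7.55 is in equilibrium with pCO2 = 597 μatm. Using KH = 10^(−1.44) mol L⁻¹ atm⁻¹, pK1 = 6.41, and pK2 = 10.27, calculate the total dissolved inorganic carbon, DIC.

[CO2*] = KH · pCO2 = 10^(−1.44) × 597×10^-6 = 2.168×10^-5 mol/L
α₀ = 1/(1 + K1/[H⁺] + K1K2/[H⁺]²) = 1/(1 + 10^+1.14 + 10^-1.58) = 0.06743
DIC = [CO2*]/α₀ = 2.168×10^-5 / 0.06743 = 0.321 mmol/L

DIC = 0.321 mmol/L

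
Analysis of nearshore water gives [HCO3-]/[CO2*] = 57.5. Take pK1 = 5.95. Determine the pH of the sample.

From K1 = [H⁺][HCO3-]/[CO2*]:  pH = pK1 + log₁₀([HCO3-]/[CO2*])
log₁₀(57.5) = +1.760
pH = 5.95 + (+1.760) = 7.71

pH = 7.71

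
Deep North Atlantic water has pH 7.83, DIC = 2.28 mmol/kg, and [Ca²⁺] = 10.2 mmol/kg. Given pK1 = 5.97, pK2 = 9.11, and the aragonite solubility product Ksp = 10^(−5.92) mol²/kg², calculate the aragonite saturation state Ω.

α₂ = 1 / (1 + [H⁺]/K2 + [H⁺]²/(K1K2)) = 1 / (1 + 10^+1.28 + 10^-0.58)
   = 1 / (1 + 19.055 + 0.26303) = 1/20.318 = 0.04922
[CO3²⁻] = α₂ × DIC = 0.04922 × 2.28 = 0.1122 mmol/kg
Ksp = 10^(−5.92) = 1.202×10^-6
Ω = [Ca²⁺][CO3²⁻]/Ksp = (10.2×10^-3)(1.122×10^-4) / 1.202×10^-6 = 0.952

Ω = 0.952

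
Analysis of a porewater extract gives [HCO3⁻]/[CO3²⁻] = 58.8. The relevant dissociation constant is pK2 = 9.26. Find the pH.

pH = 7.49

From K2 = [H⁺][CO3²⁻]/[HCO3⁻]:  pH = pK2 − log₁₀([HCO3⁻]/[CO3²⁻])
log₁₀(58.8) = +1.769
pH = 9.26 − (+1.769) = 7.49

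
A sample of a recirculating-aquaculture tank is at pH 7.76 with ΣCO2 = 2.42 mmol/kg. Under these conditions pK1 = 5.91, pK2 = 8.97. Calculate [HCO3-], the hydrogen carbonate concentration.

[HCO3⁻] = 2.25 mmol/kg

α₁ = 1 / (1 + [H⁺]/K1 + K2/[H⁺]) = 1 / (1 + 10^-1.85 + 10^-1.21)
   = 1 / (1 + 0.014125 + 0.061660) = 1/1.0758 = 0.9296
[HCO3⁻] = α₁ × DIC = 0.9296 × 2.42 = 2.25 mmol/kg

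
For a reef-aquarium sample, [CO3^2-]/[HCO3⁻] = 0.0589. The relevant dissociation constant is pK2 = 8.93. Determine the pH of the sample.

pH = 7.70

From K2 = [H⁺][CO3^2-]/[HCO3⁻]:  pH = pK2 + log₁₀([CO3^2-]/[HCO3⁻])
log₁₀(0.0589) = -1.230
pH = 8.93 + (-1.230) = 7.70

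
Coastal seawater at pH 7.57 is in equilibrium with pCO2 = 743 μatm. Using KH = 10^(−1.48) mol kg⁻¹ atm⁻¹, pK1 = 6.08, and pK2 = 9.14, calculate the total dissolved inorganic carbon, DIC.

[CO2*] = KH · pCO2 = 10^(−1.48) × 743×10^-6 = 2.460×10^-5 mol/kg
α₀ = 1/(1 + K1/[H⁺] + K1K2/[H⁺]²) = 1/(1 + 10^+1.49 + 10^-0.08) = 0.03055
DIC = [CO2*]/α₀ = 2.460×10^-5 / 0.03055 = 0.805 mmol/kg

DIC = 0.805 mmol/kg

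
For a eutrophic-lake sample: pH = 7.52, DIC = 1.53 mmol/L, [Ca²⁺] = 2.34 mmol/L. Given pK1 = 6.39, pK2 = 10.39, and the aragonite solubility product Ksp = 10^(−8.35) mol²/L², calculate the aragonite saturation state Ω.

Ω = 1.01

α₂ = 1 / (1 + [H⁺]/K2 + [H⁺]²/(K1K2)) = 1 / (1 + 10^+2.87 + 10^+1.74)
   = 1 / (1 + 741.31 + 54.954) = 1/797.26 = 0.001254
[CO3²⁻] = α₂ × DIC = 0.001254 × 1.53 = 0.001919 mmol/L = 1.919 μmol/L
Ksp = 10^(−8.35) = 4.467×10^-9
Ω = [Ca²⁺][CO3²⁻]/Ksp = (2.34×10^-3)(1.919×10^-6) / 4.467×10^-9 = 1.01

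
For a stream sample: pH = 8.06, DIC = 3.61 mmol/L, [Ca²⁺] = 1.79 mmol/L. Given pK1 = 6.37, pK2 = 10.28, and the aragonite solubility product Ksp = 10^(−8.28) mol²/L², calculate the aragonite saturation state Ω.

α₂ = 1 / (1 + [H⁺]/K2 + [H⁺]²/(K1K2)) = 1 / (1 + 10^+2.22 + 10^+0.53)
   = 1 / (1 + 165.96 + 3.3884) = 1/170.35 = 0.005870
[CO3²⁻] = α₂ × DIC = 0.005870 × 3.61 = 0.02119 mmol/L
Ksp = 10^(−8.28) = 5.248×10^-9
Ω = [Ca²⁺][CO3²⁻]/Ksp = (1.79×10^-3)(2.119×10^-5) / 5.248×10^-9 = 7.23

Ω = 7.23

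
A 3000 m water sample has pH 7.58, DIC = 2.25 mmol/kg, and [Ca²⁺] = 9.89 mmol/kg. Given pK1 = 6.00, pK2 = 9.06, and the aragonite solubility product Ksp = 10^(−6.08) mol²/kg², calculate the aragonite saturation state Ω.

Ω = 0.836

α₂ = 1 / (1 + [H⁺]/K2 + [H⁺]²/(K1K2)) = 1 / (1 + 10^+1.48 + 10^-0.10)
   = 1 / (1 + 30.200 + 0.79433) = 1/31.994 = 0.03126
[CO3²⁻] = α₂ × DIC = 0.03126 × 2.25 = 0.07033 mmol/kg
Ksp = 10^(−6.08) = 8.318×10^-7
Ω = [Ca²⁺][CO3²⁻]/Ksp = (9.89×10^-3)(7.033×10^-5) / 8.318×10^-7 = 0.836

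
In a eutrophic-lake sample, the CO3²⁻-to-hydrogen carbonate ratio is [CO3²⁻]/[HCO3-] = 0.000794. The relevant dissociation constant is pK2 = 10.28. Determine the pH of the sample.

From K2 = [H⁺][CO3²⁻]/[HCO3-]:  pH = pK2 + log₁₀([CO3²⁻]/[HCO3-])
log₁₀(0.000794) = -3.100
pH = 10.28 + (-3.100) = 7.18

pH = 7.18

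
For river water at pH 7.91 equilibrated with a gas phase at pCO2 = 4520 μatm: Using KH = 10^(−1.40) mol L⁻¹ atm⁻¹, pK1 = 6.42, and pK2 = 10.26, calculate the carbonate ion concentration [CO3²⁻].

[CO3²⁻] = 0.0248 mmol/L

[CO2*] = KH · pCO2 = 10^(−1.40) × 4520×10^-6 = 1.799×10^-4 mol/L
α₀ = 1/(1 + K1/[H⁺] + K1K2/[H⁺]²) = 1/(1 + 10^+1.49 + 10^-0.86) = 0.03121
DIC = [CO2*]/α₀ = 1.799×10^-4 / 0.03121 = 5.766 mmol/L
[CO3²⁻] = α₂·DIC; α₂ = 0.004308, so [CO3²⁻] = 0.004308 × 5.766 = 0.0248 mmol/L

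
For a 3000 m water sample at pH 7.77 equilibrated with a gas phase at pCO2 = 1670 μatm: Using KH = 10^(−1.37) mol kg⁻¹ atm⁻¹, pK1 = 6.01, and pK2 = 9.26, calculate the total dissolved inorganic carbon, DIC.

[CO2*] = KH · pCO2 = 10^(−1.37) × 1670×10^-6 = 7.124×10^-5 mol/kg
α₀ = 1/(1 + K1/[H⁺] + K1K2/[H⁺]²) = 1/(1 + 10^+1.76 + 10^+0.27) = 0.01655
DIC = [CO2*]/α₀ = 7.124×10^-5 / 0.01655 = 4.30 mmol/kg

DIC = 4.30 mmol/kg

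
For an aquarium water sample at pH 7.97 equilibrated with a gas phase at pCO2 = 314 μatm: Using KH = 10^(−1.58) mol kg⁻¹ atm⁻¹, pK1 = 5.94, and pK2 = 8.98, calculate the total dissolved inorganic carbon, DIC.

[CO2*] = KH · pCO2 = 10^(−1.58) × 314×10^-6 = 8.259×10^-6 mol/kg
α₀ = 1/(1 + K1/[H⁺] + K1K2/[H⁺]²) = 1/(1 + 10^+2.03 + 10^+1.02) = 0.008430
DIC = [CO2*]/α₀ = 8.259×10^-6 / 0.008430 = 0.980 mmol/kg

DIC = 0.980 mmol/kg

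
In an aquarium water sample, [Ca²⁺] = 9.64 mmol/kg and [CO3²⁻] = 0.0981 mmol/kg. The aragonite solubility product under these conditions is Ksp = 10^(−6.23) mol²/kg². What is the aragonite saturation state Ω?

Ω = 1.61

Ksp = 10^(−6.23) = 5.888×10^-7
Ω = [Ca²⁺][CO3²⁻]/Ksp = (9.64×10^-3)(0.0981×10^-3) / 5.888×10^-7 = 1.61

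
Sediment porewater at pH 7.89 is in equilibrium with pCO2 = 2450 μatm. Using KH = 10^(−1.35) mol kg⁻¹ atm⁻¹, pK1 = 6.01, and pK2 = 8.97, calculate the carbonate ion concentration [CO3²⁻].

[CO2*] = KH · pCO2 = 10^(−1.35) × 2450×10^-6 = 1.094×10^-4 mol/kg
α₀ = 1/(1 + K1/[H⁺] + K1K2/[H⁺]²) = 1/(1 + 10^+1.88 + 10^+0.80) = 0.01202
DIC = [CO2*]/α₀ = 1.094×10^-4 / 0.01202 = 9.102 mmol/kg
[CO3²⁻] = α₂·DIC; α₂ = 0.07587, so [CO3²⁻] = 0.07587 × 9.102 = 0.691 mmol/kg

[CO3²⁻] = 0.691 mmol/kg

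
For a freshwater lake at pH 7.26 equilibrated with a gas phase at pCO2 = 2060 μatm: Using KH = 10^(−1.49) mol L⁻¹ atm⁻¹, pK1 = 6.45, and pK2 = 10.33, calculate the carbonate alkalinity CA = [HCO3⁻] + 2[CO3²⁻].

[CO2*] = KH · pCO2 = 10^(−1.49) × 2060×10^-6 = 6.666×10^-5 mol/L
α₀ = 1/(1 + K1/[H⁺] + K1K2/[H⁺]²) = 1/(1 + 10^+0.81 + 10^-2.26) = 0.1340
DIC = [CO2*]/α₀ = 6.666×10^-5 / 0.1340 = 0.4974 mmol/L
CA = (α₁ + 2α₂)·DIC = (0.8653 + 2×0.0007364) × 0.4974 = 0.431 mmol/L

CA = 0.431 mmol/L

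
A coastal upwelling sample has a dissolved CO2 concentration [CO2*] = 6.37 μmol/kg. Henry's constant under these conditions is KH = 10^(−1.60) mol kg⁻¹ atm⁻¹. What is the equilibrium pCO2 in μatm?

KH = 10^(−1.60) = 2.512×10^-2 mol kg⁻¹ atm⁻¹
pCO2 = [CO2*]/KH = 6.37×10^-6 / 2.512×10^-2 = 2.54×10^-4 atm = 254 μatm

pCO2 = 254 μatm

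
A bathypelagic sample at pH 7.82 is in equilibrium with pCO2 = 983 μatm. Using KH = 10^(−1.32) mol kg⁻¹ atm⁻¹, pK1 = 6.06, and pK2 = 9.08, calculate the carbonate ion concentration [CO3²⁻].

[CO2*] = KH · pCO2 = 10^(−1.32) × 983×10^-6 = 4.705×10^-5 mol/kg
α₀ = 1/(1 + K1/[H⁺] + K1K2/[H⁺]²) = 1/(1 + 10^+1.76 + 10^+0.50) = 0.01621
DIC = [CO2*]/α₀ = 4.705×10^-5 / 0.01621 = 2.903 mmol/kg
[CO3²⁻] = α₂·DIC; α₂ = 0.05125, so [CO3²⁻] = 0.05125 × 2.903 = 0.149 mmol/kg

[CO3²⁻] = 0.149 mmol/kg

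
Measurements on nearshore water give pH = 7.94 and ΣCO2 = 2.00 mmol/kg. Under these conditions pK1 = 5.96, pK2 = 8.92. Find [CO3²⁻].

[CO3²⁻] = 0.188 mmol/kg

α₂ = 1 / (1 + [H⁺]/K2 + [H⁺]²/(K1K2)) = 1 / (1 + 10^+0.98 + 10^-1.00)
   = 1 / (1 + 9.5499 + 0.10000) = 1/10.650 = 0.09390
[CO3²⁻] = α₂ × DIC = 0.09390 × 2.00 = 0.188 mmol/kg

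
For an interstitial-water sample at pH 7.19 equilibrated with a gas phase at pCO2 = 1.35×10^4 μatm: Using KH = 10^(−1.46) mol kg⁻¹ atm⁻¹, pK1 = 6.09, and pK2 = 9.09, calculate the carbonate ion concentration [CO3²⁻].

[CO3²⁻] = 0.0742 mmol/kg

[CO2*] = KH · pCO2 = 10^(−1.46) × 1.35×10^4×10^-6 = 4.681×10^-4 mol/kg
α₀ = 1/(1 + K1/[H⁺] + K1K2/[H⁺]²) = 1/(1 + 10^+1.10 + 10^-0.80) = 0.07274
DIC = [CO2*]/α₀ = 4.681×10^-4 / 0.07274 = 6.435 mmol/kg
[CO3²⁻] = α₂·DIC; α₂ = 0.01153, so [CO3²⁻] = 0.01153 × 6.435 = 0.0742 mmol/kg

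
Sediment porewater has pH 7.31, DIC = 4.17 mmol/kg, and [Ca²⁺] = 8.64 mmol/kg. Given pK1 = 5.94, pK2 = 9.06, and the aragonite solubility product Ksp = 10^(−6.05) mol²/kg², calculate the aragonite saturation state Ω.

α₂ = 1 / (1 + [H⁺]/K2 + [H⁺]²/(K1K2)) = 1 / (1 + 10^+1.75 + 10^+0.38)
   = 1 / (1 + 56.234 + 2.3988) = 1/59.633 = 0.01677
[CO3²⁻] = α₂ × DIC = 0.01677 × 4.17 = 0.06993 mmol/kg
Ksp = 10^(−6.05) = 8.913×10^-7
Ω = [Ca²⁺][CO3²⁻]/Ksp = (8.64×10^-3)(6.993×10^-5) / 8.913×10^-7 = 0.678

Ω = 0.678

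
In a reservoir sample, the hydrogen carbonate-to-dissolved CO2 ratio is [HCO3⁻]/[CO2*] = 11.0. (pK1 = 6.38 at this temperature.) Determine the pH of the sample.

From K1 = [H⁺][HCO3⁻]/[CO2*]:  pH = pK1 + log₁₀([HCO3⁻]/[CO2*])
log₁₀(11.0) = +1.041
pH = 6.38 + (+1.041) = 7.42

pH = 7.42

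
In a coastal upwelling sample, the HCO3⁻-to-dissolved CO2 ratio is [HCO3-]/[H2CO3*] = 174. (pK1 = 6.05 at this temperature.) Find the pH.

pH = 8.29

From K1 = [H⁺][HCO3-]/[H2CO3*]:  pH = pK1 + log₁₀([HCO3-]/[H2CO3*])
log₁₀(174) = +2.241
pH = 6.05 + (+2.241) = 8.29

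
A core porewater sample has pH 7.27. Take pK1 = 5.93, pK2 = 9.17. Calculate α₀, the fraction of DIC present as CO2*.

α₀ = 1 / (1 + K1/[H⁺] + K1K2/[H⁺]²) = 1 / (1 + 10^+1.34 + 10^-0.56)
   = 1 / (1 + 21.878 + 0.27542) = 1/23.153 = 0.04319

α₀ = 0.0432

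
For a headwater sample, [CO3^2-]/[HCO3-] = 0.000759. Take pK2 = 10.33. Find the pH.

From K2 = [H⁺][CO3^2-]/[HCO3-]:  pH = pK2 + log₁₀([CO3^2-]/[HCO3-])
log₁₀(0.000759) = -3.120
pH = 10.33 + (-3.120) = 7.21

pH = 7.21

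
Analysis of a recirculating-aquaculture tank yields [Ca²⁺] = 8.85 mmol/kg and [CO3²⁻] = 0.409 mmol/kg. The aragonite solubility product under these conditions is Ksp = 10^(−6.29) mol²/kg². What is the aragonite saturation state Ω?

Ω = 7.06

Ksp = 10^(−6.29) = 5.129×10^-7
Ω = [Ca²⁺][CO3²⁻]/Ksp = (8.85×10^-3)(0.409×10^-3) / 5.129×10^-7 = 7.06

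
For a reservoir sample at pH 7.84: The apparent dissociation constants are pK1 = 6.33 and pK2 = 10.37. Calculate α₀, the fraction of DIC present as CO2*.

α₀ = 0.0299

α₀ = 1 / (1 + K1/[H⁺] + K1K2/[H⁺]²) = 1 / (1 + 10^+1.51 + 10^-1.02)
   = 1 / (1 + 32.359 + 0.095499) = 1/33.455 = 0.02989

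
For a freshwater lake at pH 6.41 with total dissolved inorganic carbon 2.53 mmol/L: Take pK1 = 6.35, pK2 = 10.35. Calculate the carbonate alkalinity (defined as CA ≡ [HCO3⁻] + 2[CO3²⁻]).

CA = 1.35 mmol/L

CA = [HCO3⁻] + 2[CO3²⁻] = (α₁ + 2α₂)·DIC
At pH 6.41: [H⁺]/K1 = 10^-0.06 = 0.87096, K2/[H⁺] = 10^-3.94 = 0.00011482
α₁ = 1/(1 + 0.87096 + 0.00011482) = 1/1.8711 = 0.5345; α₂ = α₁·K2/[H⁺] = 6.136×10^-5
α₁ + 2α₂ = 0.5346
CA = 0.5346 × 2.53 = 1.35 mmol/L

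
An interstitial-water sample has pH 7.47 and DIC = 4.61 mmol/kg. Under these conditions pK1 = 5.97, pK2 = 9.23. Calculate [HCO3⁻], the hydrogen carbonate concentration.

α₁ = 1 / (1 + [H⁺]/K1 + K2/[H⁺]) = 1 / (1 + 10^-1.50 + 10^-1.76)
   = 1 / (1 + 0.031623 + 0.017378) = 1/1.0490 = 0.9533
[HCO3⁻] = α₁ × DIC = 0.9533 × 4.61 = 4.39 mmol/kg

[HCO3⁻] = 4.39 mmol/kg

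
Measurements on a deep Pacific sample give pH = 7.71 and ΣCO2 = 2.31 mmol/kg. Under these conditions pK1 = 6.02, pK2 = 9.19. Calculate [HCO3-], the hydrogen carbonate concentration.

α₁ = 1 / (1 + [H⁺]/K1 + K2/[H⁺]) = 1 / (1 + 10^-1.69 + 10^-1.48)
   = 1 / (1 + 0.020417 + 0.033113) = 1/1.0535 = 0.9492
[HCO3⁻] = α₁ × DIC = 0.9492 × 2.31 = 2.19 mmol/kg

[HCO3⁻] = 2.19 mmol/kg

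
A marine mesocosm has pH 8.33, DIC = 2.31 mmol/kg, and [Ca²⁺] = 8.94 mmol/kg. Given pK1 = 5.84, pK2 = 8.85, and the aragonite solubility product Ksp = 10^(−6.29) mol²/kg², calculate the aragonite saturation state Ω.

α₂ = 1 / (1 + [H⁺]/K2 + [H⁺]²/(K1K2)) = 1 / (1 + 10^+0.52 + 10^-1.97)
   = 1 / (1 + 3.3113 + 0.010715) = 1/4.3220 = 0.2314
[CO3²⁻] = α₂ × DIC = 0.2314 × 2.31 = 0.5345 mmol/kg
Ksp = 10^(−6.29) = 5.129×10^-7
Ω = [Ca²⁺][CO3²⁻]/Ksp = (8.94×10^-3)(5.345×10^-4) / 5.129×10^-7 = 9.32

Ω = 9.32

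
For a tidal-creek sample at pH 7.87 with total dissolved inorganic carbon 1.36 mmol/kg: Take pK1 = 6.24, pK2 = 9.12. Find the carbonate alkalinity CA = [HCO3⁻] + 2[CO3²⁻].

CA = 1.40 mmol/kg

CA = [HCO3⁻] + 2[CO3²⁻] = (α₁ + 2α₂)·DIC
At pH 7.87: [H⁺]/K1 = 10^-1.63 = 0.023442, K2/[H⁺] = 10^-1.25 = 0.056234
α₁ = 1/(1 + 0.023442 + 0.056234) = 1/1.0797 = 0.9262; α₂ = α₁·K2/[H⁺] = 0.05208
α₁ + 2α₂ = 1.0304
CA = 1.0304 × 1.36 = 1.40 mmol/kg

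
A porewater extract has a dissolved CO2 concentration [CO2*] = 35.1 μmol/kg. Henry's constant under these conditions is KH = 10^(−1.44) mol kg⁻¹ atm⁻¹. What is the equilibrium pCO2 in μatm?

pCO2 = 967 μatm

KH = 10^(−1.44) = 3.631×10^-2 mol kg⁻¹ atm⁻¹
pCO2 = [CO2*]/KH = 35.1×10^-6 / 3.631×10^-2 = 9.67×10^-4 atm = 967 μatm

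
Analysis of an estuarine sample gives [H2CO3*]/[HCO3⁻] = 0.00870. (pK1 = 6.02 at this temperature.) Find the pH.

pH = 8.08

From K1 = [H⁺][HCO3⁻]/[H2CO3*]:  pH = pK1 − log₁₀([H2CO3*]/[HCO3⁻])
log₁₀(0.00870) = -2.060
pH = 6.02 − (-2.060) = 8.08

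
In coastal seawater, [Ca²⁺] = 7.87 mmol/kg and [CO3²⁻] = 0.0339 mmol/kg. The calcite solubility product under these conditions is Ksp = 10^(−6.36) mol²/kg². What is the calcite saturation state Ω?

Ksp = 10^(−6.36) = 4.365×10^-7
Ω = [Ca²⁺][CO3²⁻]/Ksp = (7.87×10^-3)(0.0339×10^-3) / 4.365×10^-7 = 0.611

Ω = 0.611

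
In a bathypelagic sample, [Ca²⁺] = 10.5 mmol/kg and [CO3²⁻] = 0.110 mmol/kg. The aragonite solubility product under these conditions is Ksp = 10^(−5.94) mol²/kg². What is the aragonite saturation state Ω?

Ksp = 10^(−5.94) = 1.148×10^-6
Ω = [Ca²⁺][CO3²⁻]/Ksp = (10.5×10^-3)(0.110×10^-3) / 1.148×10^-6 = 1.01

Ω = 1.01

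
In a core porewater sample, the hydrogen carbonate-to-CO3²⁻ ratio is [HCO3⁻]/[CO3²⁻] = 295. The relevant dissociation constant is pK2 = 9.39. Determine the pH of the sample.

pH = 6.92

From K2 = [H⁺][CO3²⁻]/[HCO3⁻]:  pH = pK2 − log₁₀([HCO3⁻]/[CO3²⁻])
log₁₀(295) = +2.470
pH = 9.39 − (+2.470) = 6.92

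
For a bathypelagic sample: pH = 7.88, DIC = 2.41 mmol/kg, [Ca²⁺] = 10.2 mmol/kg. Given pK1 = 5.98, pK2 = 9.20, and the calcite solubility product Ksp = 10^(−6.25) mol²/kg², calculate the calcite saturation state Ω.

α₂ = 1 / (1 + [H⁺]/K2 + [H⁺]²/(K1K2)) = 1 / (1 + 10^+1.32 + 10^-0.58)
   = 1 / (1 + 20.893 + 0.26303) = 1/22.156 = 0.04513
[CO3²⁻] = α₂ × DIC = 0.04513 × 2.41 = 0.1088 mmol/kg
Ksp = 10^(−6.25) = 5.623×10^-7
Ω = [Ca²⁺][CO3²⁻]/Ksp = (10.2×10^-3)(1.088×10^-4) / 5.623×10^-7 = 1.97

Ω = 1.97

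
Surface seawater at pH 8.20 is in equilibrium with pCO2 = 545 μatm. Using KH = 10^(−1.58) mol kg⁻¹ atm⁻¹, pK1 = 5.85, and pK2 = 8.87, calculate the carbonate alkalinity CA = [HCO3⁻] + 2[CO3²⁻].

CA = 4.58 mmol/kg

[CO2*] = KH · pCO2 = 10^(−1.58) × 545×10^-6 = 1.433×10^-5 mol/kg
α₀ = 1/(1 + K1/[H⁺] + K1K2/[H⁺]²) = 1/(1 + 10^+2.35 + 10^+1.68) = 0.003667
DIC = [CO2*]/α₀ = 1.433×10^-5 / 0.003667 = 3.910 mmol/kg
CA = (α₁ + 2α₂)·DIC = (0.8208 + 2×0.1755) × 3.910 = 4.58 mmol/kg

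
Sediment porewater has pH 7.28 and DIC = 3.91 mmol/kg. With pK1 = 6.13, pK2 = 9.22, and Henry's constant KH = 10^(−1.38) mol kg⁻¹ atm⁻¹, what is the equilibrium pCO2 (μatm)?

α₀ = 1 / (1 + K1/[H⁺] + K1K2/[H⁺]²) = 1 / (1 + 10^+1.15 + 10^-0.79)
   = 1 / (1 + 14.125 + 0.16218) = 1/15.288 = 0.06541
[CO2*] = α₀ × DIC = 0.06541 × 3.91 = 0.2558 mmol/kg
pCO2 = [CO2*]/KH = 2.558×10^-4 / 4.169×10^-2 = 6140 μatm

pCO2 = 6140 μatm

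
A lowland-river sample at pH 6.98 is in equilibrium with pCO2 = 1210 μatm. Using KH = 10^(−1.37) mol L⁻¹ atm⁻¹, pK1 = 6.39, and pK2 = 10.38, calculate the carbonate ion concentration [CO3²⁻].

[CO2*] = KH · pCO2 = 10^(−1.37) × 1210×10^-6 = 5.162×10^-5 mol/L
α₀ = 1/(1 + K1/[H⁺] + K1K2/[H⁺]²) = 1/(1 + 10^+0.59 + 10^-2.81) = 0.2044
DIC = [CO2*]/α₀ = 5.162×10^-5 / 0.2044 = 0.2525 mmol/L
[CO3²⁻] = α₂·DIC; α₂ = 0.0003166, so [CO3²⁻] = 0.0003166 × 0.2525 = 7.99×10^-5 mmol/L = 0.0799 μmol/L

[CO3²⁻] = 0.0799 μmol/L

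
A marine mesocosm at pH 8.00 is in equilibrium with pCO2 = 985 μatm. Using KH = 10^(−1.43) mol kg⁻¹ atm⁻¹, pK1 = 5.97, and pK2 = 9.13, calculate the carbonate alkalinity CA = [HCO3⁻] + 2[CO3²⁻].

CA = 4.50 mmol/kg

[CO2*] = KH · pCO2 = 10^(−1.43) × 985×10^-6 = 3.660×10^-5 mol/kg
α₀ = 1/(1 + K1/[H⁺] + K1K2/[H⁺]²) = 1/(1 + 10^+2.03 + 10^+0.90) = 0.008614
DIC = [CO2*]/α₀ = 3.660×10^-5 / 0.008614 = 4.249 mmol/kg
CA = (α₁ + 2α₂)·DIC = (0.9230 + 2×0.06842) × 4.249 = 4.50 mmol/kg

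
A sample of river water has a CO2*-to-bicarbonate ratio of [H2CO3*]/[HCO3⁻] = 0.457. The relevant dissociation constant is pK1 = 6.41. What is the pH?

pH = 6.75

From K1 = [H⁺][HCO3⁻]/[H2CO3*]:  pH = pK1 − log₁₀([H2CO3*]/[HCO3⁻])
log₁₀(0.457) = -0.340
pH = 6.41 − (-0.340) = 6.75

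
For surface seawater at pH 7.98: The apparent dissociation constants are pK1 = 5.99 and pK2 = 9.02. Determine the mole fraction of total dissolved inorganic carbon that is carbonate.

α₂ = 0.0828

α₂ = 1 / (1 + [H⁺]/K2 + [H⁺]²/(K1K2)) = 1 / (1 + 10^+1.04 + 10^-0.95)
   = 1 / (1 + 10.965 + 0.11220) = 1/12.077 = 0.08280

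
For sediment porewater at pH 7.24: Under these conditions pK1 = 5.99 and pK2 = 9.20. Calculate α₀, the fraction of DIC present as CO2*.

α₀ = 0.0527

α₀ = 1 / (1 + K1/[H⁺] + K1K2/[H⁺]²) = 1 / (1 + 10^+1.25 + 10^-0.71)
   = 1 / (1 + 17.783 + 0.19498) = 1/18.978 = 0.05269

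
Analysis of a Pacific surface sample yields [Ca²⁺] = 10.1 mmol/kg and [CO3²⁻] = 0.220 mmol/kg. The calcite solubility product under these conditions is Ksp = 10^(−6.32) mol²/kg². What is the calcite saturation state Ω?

Ω = 4.64

Ksp = 10^(−6.32) = 4.786×10^-7
Ω = [Ca²⁺][CO3²⁻]/Ksp = (10.1×10^-3)(0.220×10^-3) / 4.786×10^-7 = 4.64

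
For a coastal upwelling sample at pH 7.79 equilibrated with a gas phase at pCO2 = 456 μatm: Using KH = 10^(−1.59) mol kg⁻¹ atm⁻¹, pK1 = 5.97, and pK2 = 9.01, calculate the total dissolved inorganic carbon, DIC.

DIC = 0.833 mmol/kg

[CO2*] = KH · pCO2 = 10^(−1.59) × 456×10^-6 = 1.172×10^-5 mol/kg
α₀ = 1/(1 + K1/[H⁺] + K1K2/[H⁺]²) = 1/(1 + 10^+1.82 + 10^+0.60) = 0.01407
DIC = [CO2*]/α₀ = 1.172×10^-5 / 0.01407 = 0.833 mmol/kg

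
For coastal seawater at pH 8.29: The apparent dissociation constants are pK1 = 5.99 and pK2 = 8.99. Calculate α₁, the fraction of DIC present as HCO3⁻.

α₁ = 1 / (1 + [H⁺]/K1 + K2/[H⁺]) = 1 / (1 + 10^-2.30 + 10^-0.70)
   = 1 / (1 + 0.0050119 + 0.19953) = 1/1.2045 = 0.8302

α₁ = 0.830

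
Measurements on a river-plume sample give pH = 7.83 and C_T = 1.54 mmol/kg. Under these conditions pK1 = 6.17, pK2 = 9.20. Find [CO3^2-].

α₂ = 1 / (1 + [H⁺]/K2 + [H⁺]²/(K1K2)) = 1 / (1 + 10^+1.37 + 10^-0.29)
   = 1 / (1 + 23.442 + 0.51286) = 1/24.955 = 0.04007
[CO3²⁻] = α₂ × DIC = 0.04007 × 1.54 = 0.0617 mmol/kg

[CO3²⁻] = 0.0617 mmol/kg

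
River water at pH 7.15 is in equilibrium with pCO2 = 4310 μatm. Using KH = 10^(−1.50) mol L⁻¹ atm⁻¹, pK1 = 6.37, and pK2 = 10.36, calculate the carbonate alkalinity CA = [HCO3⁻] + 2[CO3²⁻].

[CO2*] = KH · pCO2 = 10^(−1.50) × 4310×10^-6 = 1.363×10^-4 mol/L
α₀ = 1/(1 + K1/[H⁺] + K1K2/[H⁺]²) = 1/(1 + 10^+0.78 + 10^-2.43) = 0.1423
DIC = [CO2*]/α₀ = 1.363×10^-4 / 0.1423 = 0.9581 mmol/L
CA = (α₁ + 2α₂)·DIC = (0.8572 + 2×0.0005286) × 0.9581 = 0.822 mmol/L

CA = 0.822 mmol/L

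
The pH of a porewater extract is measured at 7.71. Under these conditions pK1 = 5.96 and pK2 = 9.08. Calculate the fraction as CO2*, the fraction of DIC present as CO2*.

α₀ = 0.0168

α₀ = 1 / (1 + K1/[H⁺] + K1K2/[H⁺]²) = 1 / (1 + 10^+1.75 + 10^+0.38)
   = 1 / (1 + 56.234 + 2.3988) = 1/59.633 = 0.01677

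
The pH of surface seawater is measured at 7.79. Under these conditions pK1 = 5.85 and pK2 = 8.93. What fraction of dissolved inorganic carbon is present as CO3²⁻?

α₂ = 0.0668

α₂ = 1 / (1 + [H⁺]/K2 + [H⁺]²/(K1K2)) = 1 / (1 + 10^+1.14 + 10^-0.80)
   = 1 / (1 + 13.804 + 0.15849) = 1/14.962 = 0.06683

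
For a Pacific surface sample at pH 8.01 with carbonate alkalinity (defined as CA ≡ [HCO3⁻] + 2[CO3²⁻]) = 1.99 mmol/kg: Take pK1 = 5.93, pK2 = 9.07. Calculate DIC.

CA = [HCO3⁻] + 2[CO3²⁻] = (α₁ + 2α₂)·DIC
At pH 8.01: [H⁺]/K1 = 10^-2.08 = 0.0083176, K2/[H⁺] = 10^-1.06 = 0.087096
α₁ = 1/(1 + 0.0083176 + 0.087096) = 1/1.0954 = 0.9129; α₂ = α₁·K2/[H⁺] = 0.07951
α₁ + 2α₂ = 1.0719
DIC = CA / (α₁ + 2α₂) = 1.99 / 1.0719 = 1.86 mmol/kg

DIC = 1.86 mmol/kg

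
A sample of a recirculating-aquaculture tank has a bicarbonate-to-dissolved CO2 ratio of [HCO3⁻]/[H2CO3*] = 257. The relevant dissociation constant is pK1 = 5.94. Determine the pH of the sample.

From K1 = [H⁺][HCO3⁻]/[H2CO3*]:  pH = pK1 + log₁₀([HCO3⁻]/[H2CO3*])
log₁₀(257) = +2.410
pH = 5.94 + (+2.410) = 8.35

pH = 8.35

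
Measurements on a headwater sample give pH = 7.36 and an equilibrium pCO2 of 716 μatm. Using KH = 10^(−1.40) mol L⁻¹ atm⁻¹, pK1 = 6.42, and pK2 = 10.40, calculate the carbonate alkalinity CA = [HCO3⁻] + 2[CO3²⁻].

CA = 0.249 mmol/L

[CO2*] = KH · pCO2 = 10^(−1.40) × 716×10^-6 = 2.850×10^-5 mol/L
α₀ = 1/(1 + K1/[H⁺] + K1K2/[H⁺]²) = 1/(1 + 10^+0.94 + 10^-2.10) = 0.1029
DIC = [CO2*]/α₀ = 2.850×10^-5 / 0.1029 = 0.2770 mmol/L
CA = (α₁ + 2α₂)·DIC = (0.8963 + 2×0.0008174) × 0.2770 = 0.249 mmol/L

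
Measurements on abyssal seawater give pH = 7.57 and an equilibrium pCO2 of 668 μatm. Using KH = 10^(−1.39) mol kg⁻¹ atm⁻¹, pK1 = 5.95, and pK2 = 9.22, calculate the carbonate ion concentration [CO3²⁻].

[CO2*] = KH · pCO2 = 10^(−1.39) × 668×10^-6 = 2.721×10^-5 mol/kg
α₀ = 1/(1 + K1/[H⁺] + K1K2/[H⁺]²) = 1/(1 + 10^+1.62 + 10^-0.03) = 0.02293
DIC = [CO2*]/α₀ = 2.721×10^-5 / 0.02293 = 1.187 mmol/kg
[CO3²⁻] = α₂·DIC; α₂ = 0.02140, so [CO3²⁻] = 0.02140 × 1.187 = 0.0254 mmol/kg

[CO3²⁻] = 0.0254 mmol/kg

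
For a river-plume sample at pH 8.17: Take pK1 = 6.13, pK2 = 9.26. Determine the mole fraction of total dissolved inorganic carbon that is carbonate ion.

α₂ = 0.0745

α₂ = 1 / (1 + [H⁺]/K2 + [H⁺]²/(K1K2)) = 1 / (1 + 10^+1.09 + 10^-0.95)
   = 1 / (1 + 12.303 + 0.11220) = 1/13.415 = 0.07454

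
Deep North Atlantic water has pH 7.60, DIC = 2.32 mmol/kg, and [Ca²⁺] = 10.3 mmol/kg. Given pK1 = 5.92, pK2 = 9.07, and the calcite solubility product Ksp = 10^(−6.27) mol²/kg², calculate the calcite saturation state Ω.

α₂ = 1 / (1 + [H⁺]/K2 + [H⁺]²/(K1K2)) = 1 / (1 + 10^+1.47 + 10^-0.21)
   = 1 / (1 + 29.512 + 0.61660) = 1/31.129 = 0.03212
[CO3²⁻] = α₂ × DIC = 0.03212 × 2.32 = 0.07453 mmol/kg
Ksp = 10^(−6.27) = 5.370×10^-7
Ω = [Ca²⁺][CO3²⁻]/Ksp = (10.3×10^-3)(7.453×10^-5) / 5.370×10^-7 = 1.43

Ω = 1.43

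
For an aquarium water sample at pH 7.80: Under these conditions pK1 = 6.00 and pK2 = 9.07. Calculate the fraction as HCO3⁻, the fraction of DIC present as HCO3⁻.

α₁ = 0.935

α₁ = 1 / (1 + [H⁺]/K1 + K2/[H⁺]) = 1 / (1 + 10^-1.80 + 10^-1.27)
   = 1 / (1 + 0.015849 + 0.053703) = 1/1.0696 = 0.9350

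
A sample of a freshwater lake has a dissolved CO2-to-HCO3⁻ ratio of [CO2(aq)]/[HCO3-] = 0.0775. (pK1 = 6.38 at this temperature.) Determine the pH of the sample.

From K1 = [H⁺][HCO3-]/[CO2(aq)]:  pH = pK1 − log₁₀([CO2(aq)]/[HCO3-])
log₁₀(0.0775) = -1.111
pH = 6.38 − (-1.111) = 7.49

pH = 7.49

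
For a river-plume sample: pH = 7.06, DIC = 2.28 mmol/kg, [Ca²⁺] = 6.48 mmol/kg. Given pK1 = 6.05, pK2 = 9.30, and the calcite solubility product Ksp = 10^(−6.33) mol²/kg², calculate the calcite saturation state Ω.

α₂ = 1 / (1 + [H⁺]/K2 + [H⁺]²/(K1K2)) = 1 / (1 + 10^+2.24 + 10^+1.23)
   = 1 / (1 + 173.78 + 16.982) = 1/191.76 = 0.005215
[CO3²⁻] = α₂ × DIC = 0.005215 × 2.28 = 0.01189 mmol/kg = 11.89 μmol/kg
Ksp = 10^(−6.33) = 4.677×10^-7
Ω = [Ca²⁺][CO3²⁻]/Ksp = (6.48×10^-3)(1.189×10^-5) / 4.677×10^-7 = 0.165

Ω = 0.165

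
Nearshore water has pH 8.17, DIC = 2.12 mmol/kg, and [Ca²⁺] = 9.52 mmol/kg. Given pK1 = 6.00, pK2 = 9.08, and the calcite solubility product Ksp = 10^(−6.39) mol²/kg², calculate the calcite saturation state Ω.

α₂ = 1 / (1 + [H⁺]/K2 + [H⁺]²/(K1K2)) = 1 / (1 + 10^+0.91 + 10^-1.26)
   = 1 / (1 + 8.1283 + 0.054954) = 1/9.1833 = 0.1089
[CO3²⁻] = α₂ × DIC = 0.1089 × 2.12 = 0.2309 mmol/kg
Ksp = 10^(−6.39) = 4.074×10^-7
Ω = [Ca²⁺][CO3²⁻]/Ksp = (9.52×10^-3)(2.309×10^-4) / 4.074×10^-7 = 5.39

Ω = 5.39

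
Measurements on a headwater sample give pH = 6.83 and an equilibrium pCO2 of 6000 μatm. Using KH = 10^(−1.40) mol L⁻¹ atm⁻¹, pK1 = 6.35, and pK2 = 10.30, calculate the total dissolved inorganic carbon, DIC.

DIC = 0.960 mmol/L

[CO2*] = KH · pCO2 = 10^(−1.40) × 6000×10^-6 = 2.389×10^-4 mol/L
α₀ = 1/(1 + K1/[H⁺] + K1K2/[H⁺]²) = 1/(1 + 10^+0.48 + 10^-2.99) = 0.2487
DIC = [CO2*]/α₀ = 2.389×10^-4 / 0.2487 = 0.960 mmol/L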